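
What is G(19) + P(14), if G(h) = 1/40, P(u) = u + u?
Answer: 1121/40 ≈ 28.025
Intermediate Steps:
P(u) = 2*u
G(h) = 1/40
G(19) + P(14) = 1/40 + 2*14 = 1/40 + 28 = 1121/40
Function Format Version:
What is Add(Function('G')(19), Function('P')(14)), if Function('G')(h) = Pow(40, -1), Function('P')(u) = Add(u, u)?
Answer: Rational(1121, 40) ≈ 28.025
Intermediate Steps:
Function('P')(u) = Mul(2, u)
Function('G')(h) = Rational(1, 40)
Add(Function('G')(19), Function('P')(14)) = Add(Rational(1, 40), Mul(2, 14)) = Add(Rational(1, 40), 28) = Rational(1121, 40)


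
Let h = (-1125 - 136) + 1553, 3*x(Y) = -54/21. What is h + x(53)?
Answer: 2038/7 ≈ 291.14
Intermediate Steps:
x(Y) = -6/7 (x(Y) = (-54/21)/3 = (-54*1/21)/3 = (1/3)*(-18/7) = -6/7)
h = 292 (h = -1261 + 1553 = 292)
h + x(53) = 292 - 6/7 = 2038/7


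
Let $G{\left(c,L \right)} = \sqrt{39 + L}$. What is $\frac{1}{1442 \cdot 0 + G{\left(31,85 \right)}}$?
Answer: $\frac{\sqrt{31}}{62} \approx 0.089803$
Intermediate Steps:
$\frac{1}{1442 \cdot 0 + G{\left(31,85 \right)}} = \frac{1}{1442 \cdot 0 + \sqrt{39 + 85}} = \frac{1}{0 + \sqrt{124}} = \frac{1}{0 + 2 \sqrt{31}} = \frac{1}{2 \sqrt{31}} = \frac{\sqrt{31}}{62}$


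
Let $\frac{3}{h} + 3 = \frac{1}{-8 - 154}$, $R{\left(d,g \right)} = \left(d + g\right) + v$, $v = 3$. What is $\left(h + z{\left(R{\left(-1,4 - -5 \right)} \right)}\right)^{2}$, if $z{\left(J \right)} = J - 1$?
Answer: $\frac{19219456}{237169} \approx 81.037$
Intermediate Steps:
$R{\left(d,g \right)} = 3 + d + g$ ($R{\left(d,g \right)} = \left(d + g\right) + 3 = 3 + d + g$)
$z{\left(J \right)} = -1 + J$ ($z{\left(J \right)} = J - 1 = -1 + J$)
$h = - \frac{486}{487}$ ($h = \frac{3}{-3 + \frac{1}{-8 - 154}} = \frac{3}{-3 + \frac{1}{-162}} = \frac{3}{-3 - \frac{1}{162}} = \frac{3}{- \frac{487}{162}} = 3 \left(- \frac{162}{487}\right) = - \frac{486}{487} \approx -0.99795$)
$\left(h + z{\left(R{\left(-1,4 - -5 \right)} \right)}\right)^{2} = \left(- \frac{486}{487} + \left(-1 + \left(3 - 1 + \left(4 - -5\right)\right)\right)\right)^{2} = \left(- \frac{486}{487} + \left(-1 + \left(3 - 1 + \left(4 + 5\right)\right)\right)\right)^{2} = \left(- \frac{486}{487} + \left(-1 + \left(3 - 1 + 9\right)\right)\right)^{2} = \left(- \frac{486}{487} + \left(-1 + 11\right)\right)^{2} = \left(- \frac{486}{487} + 10\right)^{2} = \left(\frac{4384}{487}\right)^{2} = \frac{19219456}{237169}$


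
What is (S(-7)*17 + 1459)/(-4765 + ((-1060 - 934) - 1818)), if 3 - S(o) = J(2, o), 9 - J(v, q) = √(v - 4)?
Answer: -1357/8577 - 17*I*√2/8577 ≈ -0.15821 - 0.002803*I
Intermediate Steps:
J(v, q) = 9 - √(-4 + v) (J(v, q) = 9 - √(v - 4) = 9 - √(-4 + v))
S(o) = -6 + I*√2 (S(o) = 3 - (9 - √(-4 + 2)) = 3 - (9 - √(-2)) = 3 - (9 - I*√2) = 3 + (-9 + I*√2) = -6 + I*√2)
(S(-7)*17 + 1459)/(-4765 + ((-1060 - 934) - 1818)) = ((-6 + I*√2)*17 + 1459)/(-4765 + ((-1060 - 934) - 1818)) = ((-102 + 17*I*√2) + 1459)/(-4765 + (-1994 - 1818)) = (1357 + 17*I*√2)/(-4765 - 3812) = (1357 + 17*I*√2)/(-8577) = (1357 + 17*I*√2)*(-1/8577) = -1357/8577 - 17*I*√2/8577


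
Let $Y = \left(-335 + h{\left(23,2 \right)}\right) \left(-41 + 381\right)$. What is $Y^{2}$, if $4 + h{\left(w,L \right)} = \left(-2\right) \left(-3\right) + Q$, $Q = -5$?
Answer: $13206606400$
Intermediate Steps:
$h{\left(w,L \right)} = -3$ ($h{\left(w,L \right)} = -4 - -1 = -4 + \left(6 - 5\right) = -4 + 1 = -3$)
$Y = -114920$ ($Y = \left(-335 - 3\right) \left(-41 + 381\right) = \left(-338\right) 340 = -114920$)
$Y^{2} = \left(-114920\right)^{2} = 13206606400$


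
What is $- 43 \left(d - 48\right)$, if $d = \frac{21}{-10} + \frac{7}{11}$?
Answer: $\frac{233963}{110} \approx 2126.9$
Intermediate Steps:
$d = - \frac{161}{110}$ ($d = 21 \left(- \frac{1}{10}\right) + 7 \cdot \frac{1}{11} = - \frac{21}{10} + \frac{7}{11} = - \frac{161}{110} \approx -1.4636$)
$- 43 \left(d - 48\right) = - 43 \left(- \frac{161}{110} - 48\right) = \left(-43\right) \left(- \frac{5441}{110}\right) = \frac{233963}{110}$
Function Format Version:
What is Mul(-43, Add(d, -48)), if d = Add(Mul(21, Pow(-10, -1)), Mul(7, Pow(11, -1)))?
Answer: Rational(233963, 110) ≈ 2126.9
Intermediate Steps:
d = Rational(-161, 110) (d = Add(Mul(21, Rational(-1, 10)), Mul(7, Rational(1, 11))) = Add(Rational(-21, 10), Rational(7, 11)) = Rational(-161, 110) ≈ -1.4636)
Mul(-43, Add(d, -48)) = Mul(-43, Add(Rational(-161, 110), -48)) = Mul(-43, Rational(-5441, 110)) = Rational(233963, 110)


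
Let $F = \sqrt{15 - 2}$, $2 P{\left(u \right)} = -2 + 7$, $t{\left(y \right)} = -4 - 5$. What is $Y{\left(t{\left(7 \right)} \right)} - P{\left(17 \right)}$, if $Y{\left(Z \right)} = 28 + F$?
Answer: $\frac{51}{2} + \sqrt{13} \approx 29.106$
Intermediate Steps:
$t{\left(y \right)} = -9$ ($t{\left(y \right)} = -4 - 5 = -9$)
$P{\left(u \right)} = \frac{5}{2}$ ($P{\left(u \right)} = \frac{-2 + 7}{2} = \frac{1}{2} \cdot 5 = \frac{5}{2}$)
$F = \sqrt{13} \approx 3.6056$
$Y{\left(Z \right)} = 28 + \sqrt{13}$
$Y{\left(t{\left(7 \right)} \right)} - P{\left(17 \right)} = \left(28 + \sqrt{13}\right) - \frac{5}{2} = \frac{51}{2} + \sqrt{13}$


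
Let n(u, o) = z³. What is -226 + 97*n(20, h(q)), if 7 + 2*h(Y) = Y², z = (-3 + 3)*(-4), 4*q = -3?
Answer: -226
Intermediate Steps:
q = -¾ (q = (¼)*(-3) = -¾ ≈ -0.75000)
z = 0 (z = 0*(-4) = 0)
h(Y) = -7/2 + Y²/2
n(u, o) = 0 (n(u, o) = 0³ = 0)
-226 + 97*n(20, h(q)) = -226 + 97*0 = -226 + 0 = -226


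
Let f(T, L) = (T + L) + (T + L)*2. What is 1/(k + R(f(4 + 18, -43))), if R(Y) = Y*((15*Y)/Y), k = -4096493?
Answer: -1/4097438 ≈ -2.4405e-7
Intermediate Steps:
f(T, L) = 3*L + 3*T (f(T, L) = (L + T) + (L + T)*2 = (L + T) + (2*L + 2*T) = 3*L + 3*T)
R(Y) = 15*Y (R(Y) = Y*15 = 15*Y)
1/(k + R(f(4 + 18, -43))) = 1/(-4096493 + 15*(3*(-43) + 3*(4 + 18))) = 1/(-4096493 + 15*(-129 + 3*22)) = 1/(-4096493 + 15*(-129 + 66)) = 1/(-4096493 + 15*(-63)) = 1/(-4096493 - 945) = 1/(-4097438) = -1/4097438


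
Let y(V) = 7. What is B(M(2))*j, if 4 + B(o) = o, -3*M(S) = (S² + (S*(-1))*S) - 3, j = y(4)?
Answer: -21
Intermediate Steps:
j = 7
M(S) = 1 (M(S) = -((S² + (S*(-1))*S) - 3)/3 = -((S² + (-S)*S) - 3)/3 = -((S² - S²) - 3)/3 = -(0 - 3)/3 = -⅓*(-3) = 1)
B(o) = -4 + o
B(M(2))*j = (-4 + 1)*7 = -3*7 = -21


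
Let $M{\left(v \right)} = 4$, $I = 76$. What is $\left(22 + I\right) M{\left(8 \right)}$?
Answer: $392$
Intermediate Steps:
$\left(22 + I\right) M{\left(8 \right)} = \left(22 + 76\right) 4 = 98 \cdot 4 = 392$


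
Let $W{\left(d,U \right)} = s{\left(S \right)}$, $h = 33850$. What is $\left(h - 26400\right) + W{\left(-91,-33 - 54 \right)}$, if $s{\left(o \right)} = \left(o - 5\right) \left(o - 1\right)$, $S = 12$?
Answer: $7527$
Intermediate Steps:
$s{\left(o \right)} = \left(-1 + o\right) \left(-5 + o\right)$ ($s{\left(o \right)} = \left(-5 + o\right) \left(-1 + o\right) = \left(-1 + o\right) \left(-5 + o\right)$)
$W{\left(d,U \right)} = 77$ ($W{\left(d,U \right)} = 5 + 12^{2} - 72 = 5 + 144 - 72 = 77$)
$\left(h - 26400\right) + W{\left(-91,-33 - 54 \right)} = \left(33850 - 26400\right) + 77 = 7450 + 77 = 7527$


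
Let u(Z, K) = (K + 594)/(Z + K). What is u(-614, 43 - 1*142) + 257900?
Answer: 183882205/713 ≈ 2.5790e+5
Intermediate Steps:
u(Z, K) = (594 + K)/(K + Z)
u(-614, 43 - 1*142) + 257900 = (594 + (43 - 1*142))/((43 - 1*142) - 614) + 257900 = (594 + (43 - 142))/((43 - 142) - 614) + 257900 = (594 - 99)/(-99 - 614) + 257900 = 495/(-713) + 257900 = -1/713*495 + 257900 = -495/713 + 257900 = 183882205/713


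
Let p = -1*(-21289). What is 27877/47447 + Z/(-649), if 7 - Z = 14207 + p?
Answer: 1701938756/30793103 ≈ 55.270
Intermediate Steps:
p = 21289
Z = -35489 (Z = 7 - (14207 + 21289) = 7 - 1*35496 = 7 - 35496 = -35489)
27877/47447 + Z/(-649) = 27877/47447 - 35489/(-649) = 27877*(1/47447) - 35489*(-1/649) = 27877/47447 + 35489/649 = 1701938756/30793103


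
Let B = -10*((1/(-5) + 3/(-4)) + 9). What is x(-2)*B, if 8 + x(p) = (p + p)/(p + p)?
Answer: 1127/2 ≈ 563.50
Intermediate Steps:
x(p) = -7 (x(p) = -8 + (p + p)/(p + p) = -8 + (2*p)/((2*p)) = -8 + (2*p)*(1/(2*p)) = -8 + 1 = -7)
B = -161/2 (B = -10*((1*(-⅕) + 3*(-¼)) + 9) = -10*((-⅕ - ¾) + 9) = -10*(-19/20 + 9) = -10*161/20 = -161/2 ≈ -80.500)
x(-2)*B = -7*(-161/2) = 1127/2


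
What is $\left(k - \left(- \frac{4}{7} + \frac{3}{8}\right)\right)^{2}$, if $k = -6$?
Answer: $\frac{105625}{3136} \approx 33.681$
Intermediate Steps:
$\left(k - \left(- \frac{4}{7} + \frac{3}{8}\right)\right)^{2} = \left(-6 - \left(- \frac{4}{7} + \frac{3}{8}\right)\right)^{2} = \left(-6 - - \frac{11}{56}\right)^{2} = \left(-6 + \left(\frac{4}{7} - \frac{3}{8}\right)\right)^{2} = \left(-6 + \frac{11}{56}\right)^{2} = \left(- \frac{325}{56}\right)^{2} = \frac{105625}{3136}$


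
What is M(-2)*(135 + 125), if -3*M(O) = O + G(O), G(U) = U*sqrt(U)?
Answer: 520/3 + 520*I*sqrt(2)/3 ≈ 173.33 + 245.13*I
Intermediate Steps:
G(U) = U**(3/2)
M(O) = -O/3 - O**(3/2)/3 (M(O) = -(O + O**(3/2))/3 = -O/3 - O**(3/2)/3)
M(-2)*(135 + 125) = (-1/3*(-2) - (-2)*I*sqrt(2)/3)*(135 + 125) = (2/3 - (-2)*I*sqrt(2)/3)*260 = (2/3 + 2*I*sqrt(2)/3)*260 = 520/3 + 520*I*sqrt(2)/3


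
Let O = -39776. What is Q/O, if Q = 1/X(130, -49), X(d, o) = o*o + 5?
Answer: -1/95701056 ≈ -1.0449e-8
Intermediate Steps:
X(d, o) = 5 + o**2 (X(d, o) = o**2 + 5 = 5 + o**2)
Q = 1/2406 (Q = 1/(5 + (-49)**2) = 1/(5 + 2401) = 1/2406 ≈ 0.00041563)
Q/O = (1/2406)/(-39776) = (1/2406)*(-1/39776) = -1/95701056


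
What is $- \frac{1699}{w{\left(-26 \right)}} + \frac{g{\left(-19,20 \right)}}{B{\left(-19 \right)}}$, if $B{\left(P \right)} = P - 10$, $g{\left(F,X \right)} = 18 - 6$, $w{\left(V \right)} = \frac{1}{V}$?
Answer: $\frac{1281034}{29} \approx 44174.0$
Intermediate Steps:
$g{\left(F,X \right)} = 12$ ($g{\left(F,X \right)} = 18 - 6 = 12$)
$B{\left(P \right)} = -10 + P$ ($B{\left(P \right)} = P - 10 = -10 + P$)
$- \frac{1699}{w{\left(-26 \right)}} + \frac{g{\left(-19,20 \right)}}{B{\left(-19 \right)}} = - \frac{1699}{\frac{1}{-26}} + \frac{12}{-10 - 19} = - \frac{1699}{- \frac{1}{26}} + \frac{12}{-29} = \left(-1699\right) \left(-26\right) + 12 \left(- \frac{1}{29}\right) = 44174 - \frac{12}{29} = \frac{1281034}{29}$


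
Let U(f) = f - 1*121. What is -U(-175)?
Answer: 296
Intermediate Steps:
U(f) = -121 + f (U(f) = f - 121 = -121 + f)
-U(-175) = -(-121 - 175) = -1*(-296) = 296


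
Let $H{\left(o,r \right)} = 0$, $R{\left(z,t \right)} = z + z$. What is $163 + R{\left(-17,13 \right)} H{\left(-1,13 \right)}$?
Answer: $163$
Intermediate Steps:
$R{\left(z,t \right)} = 2 z$
$163 + R{\left(-17,13 \right)} H{\left(-1,13 \right)} = 163 + 2 \left(-17\right) 0 = 163 - 0 = 163 + 0 = 163$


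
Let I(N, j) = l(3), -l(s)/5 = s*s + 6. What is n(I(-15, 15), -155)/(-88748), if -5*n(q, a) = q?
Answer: -15/88748 ≈ -0.00016902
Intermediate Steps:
l(s) = -30 - 5*s**2 (l(s) = -5*(s*s + 6) = -5*(s**2 + 6) = -5*(6 + s**2) = -30 - 5*s**2)
I(N, j) = -75 (I(N, j) = -30 - 5*3**2 = -30 - 5*9 = -30 - 45 = -75)
n(q, a) = -q/5
n(I(-15, 15), -155)/(-88748) = -1/5*(-75)/(-88748) = 15*(-1/88748) = -15/88748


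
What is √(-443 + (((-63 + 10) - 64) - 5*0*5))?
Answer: 4*I*√35 ≈ 23.664*I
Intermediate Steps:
√(-443 + (((-63 + 10) - 64) - 5*0*5)) = √(-443 + ((-53 - 64) + 0*5)) = √(-443 + (-117 + 0)) = √(-443 - 117) = √(-560) = 4*I*√35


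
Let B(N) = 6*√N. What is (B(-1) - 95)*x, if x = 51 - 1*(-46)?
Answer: -9215 + 582*I ≈ -9215.0 + 582.0*I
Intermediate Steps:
x = 97 (x = 51 + 46 = 97)
(B(-1) - 95)*x = (6*√(-1) - 95)*97 = (6*I - 95)*97 = (-95 + 6*I)*97 = -9215 + 582*I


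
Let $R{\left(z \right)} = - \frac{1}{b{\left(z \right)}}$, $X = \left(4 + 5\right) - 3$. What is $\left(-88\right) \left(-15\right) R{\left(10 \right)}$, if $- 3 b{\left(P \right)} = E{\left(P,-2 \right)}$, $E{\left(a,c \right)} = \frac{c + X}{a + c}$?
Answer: $7920$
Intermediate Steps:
$X = 6$ ($X = 9 - 3 = 6$)
$E{\left(a,c \right)} = \frac{6 + c}{a + c}$ ($E{\left(a,c \right)} = \frac{c + 6}{a + c} = \frac{6 + c}{a + c}$)
$b{\left(P \right)} = - \frac{4}{3 \left(-2 + P\right)}$ ($b{\left(P \right)} = - \frac{\frac{1}{P - 2} \left(6 - 2\right)}{3} = - \frac{\frac{1}{-2 + P} 4}{3} = - \frac{4 \frac{1}{-2 + P}}{3} = - \frac{4}{3 \left(-2 + P\right)}$)
$R{\left(z \right)} = - \frac{3}{2} + \frac{3 z}{4}$ ($R{\left(z \right)} = - \frac{1}{\left(-4\right) \frac{1}{-6 + 3 z}} = - (\frac{3}{2} - \frac{3 z}{4}) = - \frac{3}{2} + \frac{3 z}{4}$)
$\left(-88\right) \left(-15\right) R{\left(10 \right)} = \left(-88\right) \left(-15\right) \left(- \frac{3}{2} + \frac{3}{4} \cdot 10\right) = 1320 \left(- \frac{3}{2} + \frac{15}{2}\right) = 1320 \cdot 6 = 7920$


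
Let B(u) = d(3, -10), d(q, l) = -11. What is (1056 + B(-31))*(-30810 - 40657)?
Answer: -74683015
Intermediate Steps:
B(u) = -11
(1056 + B(-31))*(-30810 - 40657) = (1056 - 11)*(-30810 - 40657) = 1045*(-71467) = -74683015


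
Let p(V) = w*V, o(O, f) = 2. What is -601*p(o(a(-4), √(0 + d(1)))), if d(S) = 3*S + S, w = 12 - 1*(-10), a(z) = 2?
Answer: -26444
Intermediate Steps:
w = 22 (w = 12 + 10 = 22)
d(S) = 4*S
p(V) = 22*V
-601*p(o(a(-4), √(0 + d(1)))) = -13222*2 = -601*44 = -26444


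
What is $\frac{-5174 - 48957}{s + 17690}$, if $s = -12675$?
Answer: $- \frac{54131}{5015} \approx -10.794$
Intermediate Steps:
$\frac{-5174 - 48957}{s + 17690} = \frac{-5174 - 48957}{-12675 + 17690} = - \frac{54131}{5015}$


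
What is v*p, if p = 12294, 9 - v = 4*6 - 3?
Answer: -147528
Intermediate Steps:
v = -12 (v = 9 - (4*6 - 3) = 9 - (24 - 3) = 9 - 1*21 = 9 - 21 = -12)
v*p = -12*12294 = -147528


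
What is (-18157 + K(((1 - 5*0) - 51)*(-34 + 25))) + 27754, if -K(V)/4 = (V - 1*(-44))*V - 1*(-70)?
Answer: -879883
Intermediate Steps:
K(V) = -280 - 4*V*(44 + V) (K(V) = -4*((V - 1*(-44))*V - 1*(-70)) = -4*((V + 44)*V + 70) = -4*((44 + V)*V + 70) = -4*(V*(44 + V) + 70) = -4*(70 + V*(44 + V)) = -280 - 4*V*(44 + V))
(-18157 + K(((1 - 5*0) - 51)*(-34 + 25))) + 27754 = (-18157 + (-280 - 176*((1 - 5*0) - 51)*(-34 + 25) - 4*(-34 + 25)²*((1 - 5*0) - 51)²)) + 27754 = (-18157 + (-280 - 176*((1 + 0) - 51)*(-9) - 4*81*((1 + 0) - 51)²)) + 27754 = (-18157 + (-280 - 176*(1 - 51)*(-9) - 4*81*(1 - 51)²)) + 27754 = (-18157 + (-280 - (-8800)*(-9) - 4*(-50*(-9))²)) + 27754 = (-18157 + (-280 - 176*450 - 4*450²)) + 27754 = (-18157 + (-280 - 79200 - 4*202500)) + 27754 = (-18157 + (-280 - 79200 - 810000)) + 27754 = (-18157 - 889480) + 27754 = -907637 + 27754 = -879883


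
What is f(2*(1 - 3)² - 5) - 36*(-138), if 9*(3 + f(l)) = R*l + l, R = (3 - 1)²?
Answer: 14900/3 ≈ 4966.7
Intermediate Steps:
R = 4 (R = 2² = 4)
f(l) = -3 + 5*l/9 (f(l) = -3 + (4*l + l)/9 = -3 + (5*l)/9 = -3 + 5*l/9)
f(2*(1 - 3)² - 5) - 36*(-138) = (-3 + 5*(2*(1 - 3)² - 5)/9) - 36*(-138) = (-3 + 5*(2*(-2)² - 5)/9) + 4968 = (-3 + 5*(2*4 - 5)/9) + 4968 = (-3 + 5*(8 - 5)/9) + 4968 = (-3 + (5/9)*3) + 4968 = (-3 + 5/3) + 4968 = -4/3 + 4968 = 14900/3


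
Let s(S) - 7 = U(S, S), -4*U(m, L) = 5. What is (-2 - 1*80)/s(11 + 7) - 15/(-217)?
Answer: -70831/4991 ≈ -14.192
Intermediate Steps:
U(m, L) = -5/4 (U(m, L) = -¼*5 = -5/4)
s(S) = 23/4 (s(S) = 7 - 5/4 = 23/4)
(-2 - 1*80)/s(11 + 7) - 15/(-217) = (-2 - 1*80)/(23/4) - 15/(-217) = (-2 - 80)*(4/23) - 15*(-1/217) = -82*4/23 + 15/217 = -328/23 + 15/217 = -70831/4991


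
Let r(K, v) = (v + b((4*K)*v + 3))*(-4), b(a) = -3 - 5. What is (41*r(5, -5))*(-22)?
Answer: -46904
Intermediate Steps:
b(a) = -8
r(K, v) = 32 - 4*v (r(K, v) = (v - 8)*(-4) = (-8 + v)*(-4) = 32 - 4*v)
(41*r(5, -5))*(-22) = (41*(32 - 4*(-5)))*(-22) = (41*(32 + 20))*(-22) = (41*52)*(-22) = 2132*(-22) = -46904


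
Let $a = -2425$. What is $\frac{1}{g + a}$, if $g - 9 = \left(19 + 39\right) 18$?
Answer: $- \frac{1}{1372} \approx -0.00072886$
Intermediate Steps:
$g = 1053$ ($g = 9 + \left(19 + 39\right) 18 = 9 + 58 \cdot 18 = 9 + 1044 = 1053$)
$\frac{1}{g + a} = \frac{1}{1053 - 2425} = \frac{1}{-1372} = - \frac{1}{1372}$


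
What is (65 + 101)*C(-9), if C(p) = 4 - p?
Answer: 2158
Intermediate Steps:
(65 + 101)*C(-9) = (65 + 101)*(4 - 1*(-9)) = 166*(4 + 9) = 166*13 = 2158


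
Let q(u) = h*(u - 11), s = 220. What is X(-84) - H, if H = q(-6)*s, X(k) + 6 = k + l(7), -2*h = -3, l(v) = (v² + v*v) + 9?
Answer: 5627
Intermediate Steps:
l(v) = 9 + 2*v² (l(v) = (v² + v²) + 9 = 2*v² + 9 = 9 + 2*v²)
h = 3/2 (h = -½*(-3) = 3/2 ≈ 1.5000)
q(u) = -33/2 + 3*u/2 (q(u) = 3*(u - 11)/2 = 3*(-11 + u)/2 = -33/2 + 3*u/2)
X(k) = 101 + k (X(k) = -6 + (k + (9 + 2*7²)) = -6 + (k + (9 + 2*49)) = -6 + (k + (9 + 98)) = -6 + (k + 107) = -6 + (107 + k) = 101 + k)
H = -5610 (H = (-33/2 + (3/2)*(-6))*220 = (-33/2 - 9)*220 = -51/2*220 = -5610)
X(-84) - H = (101 - 84) - 1*(-5610) = 17 + 5610 = 5627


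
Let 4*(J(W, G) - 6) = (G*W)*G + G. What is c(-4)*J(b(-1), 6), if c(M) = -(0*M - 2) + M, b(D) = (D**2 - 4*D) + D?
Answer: -87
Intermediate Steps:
b(D) = D**2 - 3*D
J(W, G) = 6 + G/4 + W*G**2/4 (J(W, G) = 6 + ((G*W)*G + G)/4 = 6 + (W*G**2 + G)/4 = 6 + (G + W*G**2)/4 = 6 + (G/4 + W*G**2/4) = 6 + G/4 + W*G**2/4)
c(M) = 2 + M (c(M) = -(0 - 2) + M = -1*(-2) + M = 2 + M)
c(-4)*J(b(-1), 6) = (2 - 4)*(6 + (1/4)*6 + (1/4)*(-(-3 - 1))*6**2) = -2*(6 + 3/2 + (1/4)*(-1*(-4))*36) = -2*(6 + 3/2 + (1/4)*4*36) = -2*(6 + 3/2 + 36) = -2*87/2 = -87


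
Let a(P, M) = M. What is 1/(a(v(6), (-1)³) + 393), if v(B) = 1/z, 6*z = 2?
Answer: 1/392 ≈ 0.0025510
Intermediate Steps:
z = ⅓ (z = (⅙)*2 = ⅓ ≈ 0.33333)
v(B) = 3 (v(B) = 1/(⅓) = 3)
1/(a(v(6), (-1)³) + 393) = 1/((-1)³ + 393) = 1/(-1 + 393) = 1/392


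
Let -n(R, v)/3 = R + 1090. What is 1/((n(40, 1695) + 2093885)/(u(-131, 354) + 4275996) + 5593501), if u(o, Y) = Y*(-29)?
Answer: 853146/4772073422245 ≈ 1.7878e-7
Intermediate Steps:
n(R, v) = -3270 - 3*R (n(R, v) = -3*(R + 1090) = -3*(1090 + R) = -3270 - 3*R)
u(o, Y) = -29*Y
1/((n(40, 1695) + 2093885)/(u(-131, 354) + 4275996) + 5593501) = 1/(((-3270 - 3*40) + 2093885)/(-29*354 + 4275996) + 5593501) = 1/(((-3270 - 120) + 2093885)/(-10266 + 4275996) + 5593501) = 1/((-3390 + 2093885)/4265730 + 5593501) = 1/(2090495*(1/4265730) + 5593501) = 1/(418099/853146 + 5593501) = 1/(4772073422245/853146) = 853146/4772073422245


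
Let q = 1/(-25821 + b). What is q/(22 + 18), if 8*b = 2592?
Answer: -1/1019880 ≈ -9.8051e-7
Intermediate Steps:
b = 324 (b = (⅛)*2592 = 324)
q = -1/25497 (q = 1/(-25821 + 324) = 1/(-25497) = -1/25497 ≈ -3.9220e-5)
q/(22 + 18) = -1/25497/(22 + 18) = -1/25497/40 = (1/40)*(-1/25497) = -1/1019880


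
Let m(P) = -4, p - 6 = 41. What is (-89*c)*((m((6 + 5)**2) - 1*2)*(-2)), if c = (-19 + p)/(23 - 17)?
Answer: -4984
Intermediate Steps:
p = 47 (p = 6 + 41 = 47)
c = 14/3 (c = (-19 + 47)/(23 - 17) = 28/6 = 28*(1/6) = 14/3 ≈ 4.6667)
(-89*c)*((m((6 + 5)**2) - 1*2)*(-2)) = (-89*14/3)*((-4 - 1*2)*(-2)) = -1246*(-4 - 2)*(-2)/3 = -(-2492)*(-2) = -1246/3*12 = -4984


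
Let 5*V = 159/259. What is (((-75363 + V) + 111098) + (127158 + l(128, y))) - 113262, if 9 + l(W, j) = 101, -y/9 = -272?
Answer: 64391444/1295 ≈ 49723.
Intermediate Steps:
y = 2448 (y = -9*(-272) = 2448)
l(W, j) = 92 (l(W, j) = -9 + 101 = 92)
V = 159/1295 (V = (159/259)/5 = ((1/259)*159)/5 = (1/5)*(159/259) = 159/1295 ≈ 0.12278)
(((-75363 + V) + 111098) + (127158 + l(128, y))) - 113262 = (((-75363 + 159/1295) + 111098) + (127158 + 92)) - 113262 = ((-97594926/1295 + 111098) + 127250) - 113262 = (46276984/1295 + 127250) - 113262 = 211065734/1295 - 113262 = 64391444/1295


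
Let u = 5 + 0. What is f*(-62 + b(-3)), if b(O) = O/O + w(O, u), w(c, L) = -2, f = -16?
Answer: 1008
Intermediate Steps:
u = 5
b(O) = -1 (b(O) = O/O - 2 = 1 - 2 = -1)
f*(-62 + b(-3)) = -16*(-62 - 1) = -16*(-63) = 1008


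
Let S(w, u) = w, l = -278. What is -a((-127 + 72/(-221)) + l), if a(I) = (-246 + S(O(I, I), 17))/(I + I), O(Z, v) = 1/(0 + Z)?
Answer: -4869992023/16048077858 ≈ -0.30346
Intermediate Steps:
O(Z, v) = 1/Z
a(I) = (-246 + 1/I)/(2*I) (a(I) = (-246 + 1/I)/(I + I) = (-246 + 1/I)/((2*I)) = (-246 + 1/I)*(1/(2*I)) = (-246 + 1/I)/(2*I))
-a((-127 + 72/(-221)) + l) = -(1 - 246*((-127 + 72/(-221)) - 278))/(2*((-127 + 72/(-221)) - 278)²) = -(1 - 246*((-127 + 72*(-1/221)) - 278))/(2*((-127 + 72*(-1/221)) - 278)²) = -(1 - 246*((-127 - 72/221) - 278))/(2*((-127 - 72/221) - 278)²) = -(1 - 246*(-28139/221 - 278))/(2*(-28139/221 - 278)²) = -(1 - 246*(-89577/221))/(2*(-89577/221)²) = -48841*(1 + 22035942/221)/(2*8024038929) = -48841*22036163/(2*8024038929*221) = -1*4869992023/16048077858 = -4869992023/16048077858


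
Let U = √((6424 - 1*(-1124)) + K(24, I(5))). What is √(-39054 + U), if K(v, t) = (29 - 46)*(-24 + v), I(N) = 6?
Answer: √(-39054 + 2*√1887) ≈ 197.4*I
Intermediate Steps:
K(v, t) = 408 - 17*v (K(v, t) = -17*(-24 + v) = 408 - 17*v)
U = 2*√1887 (U = √((6424 - 1*(-1124)) + (408 - 17*24)) = √((6424 + 1124) + (408 - 408)) = √(7548 + 0) = √7548 = 2*√1887 ≈ 86.879)
√(-39054 + U) = √(-39054 + 2*√1887)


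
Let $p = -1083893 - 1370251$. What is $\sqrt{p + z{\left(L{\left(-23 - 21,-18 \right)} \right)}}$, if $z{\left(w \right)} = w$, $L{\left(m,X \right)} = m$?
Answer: $34 i \sqrt{2123} \approx 1566.6 i$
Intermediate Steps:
$p = -2454144$
$\sqrt{p + z{\left(L{\left(-23 - 21,-18 \right)} \right)}} = \sqrt{-2454144 - 44} = \sqrt{-2454188} = 34 i \sqrt{2123}$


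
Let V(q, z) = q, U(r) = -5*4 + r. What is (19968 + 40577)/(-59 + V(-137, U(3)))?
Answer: -60545/196 ≈ -308.90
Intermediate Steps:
U(r) = -20 + r
(19968 + 40577)/(-59 + V(-137, U(3))) = (19968 + 40577)/(-59 - 137) = 60545/(-196) = 60545*(-1/196) = -60545/196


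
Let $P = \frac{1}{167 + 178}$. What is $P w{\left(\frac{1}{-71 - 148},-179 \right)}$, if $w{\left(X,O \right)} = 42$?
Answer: $\frac{14}{115} \approx 0.12174$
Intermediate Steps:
$P = \frac{1}{345} \approx 0.0028986$
$P w{\left(\frac{1}{-71 - 148},-179 \right)} = \frac{1}{345} \cdot 42 = \frac{14}{115}$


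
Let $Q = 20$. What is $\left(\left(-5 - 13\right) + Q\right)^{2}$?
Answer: $4$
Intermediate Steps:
$\left(\left(-5 - 13\right) + Q\right)^{2} = \left(\left(-5 - 13\right) + 20\right)^{2} = \left(-18 + 20\right)^{2} = 2^{2} = 4$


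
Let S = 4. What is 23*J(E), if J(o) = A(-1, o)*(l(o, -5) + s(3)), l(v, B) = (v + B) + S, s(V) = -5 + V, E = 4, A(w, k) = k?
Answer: 92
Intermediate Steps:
l(v, B) = 4 + B + v (l(v, B) = (v + B) + 4 = (B + v) + 4 = 4 + B + v)
J(o) = o*(-3 + o) (J(o) = o*((4 - 5 + o) + (-5 + 3)) = o*((-1 + o) - 2) = o*(-3 + o))
23*J(E) = 23*(4*(-3 + 4)) = 23*(4*1) = 23*4 = 92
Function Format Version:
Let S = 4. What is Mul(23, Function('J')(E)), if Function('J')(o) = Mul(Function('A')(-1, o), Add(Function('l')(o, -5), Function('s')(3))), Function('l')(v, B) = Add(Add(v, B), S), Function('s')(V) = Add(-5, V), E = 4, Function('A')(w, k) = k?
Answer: 92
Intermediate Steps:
Function('l')(v, B) = Add(4, B, v) (Function('l')(v, B) = Add(Add(v, B), 4) = Add(Add(B, v), 4) = Add(4, B, v))
Function('J')(o) = Mul(o, Add(-3, o)) (Function('J')(o) = Mul(o, Add(Add(4, -5, o), Add(-5, 3))) = Mul(o, Add(Add(-1, o), -2)) = Mul(o, Add(-3, o)))
Mul(23, Function('J')(E)) = Mul(23, Mul(4, Add(-3, 4))) = Mul(23, Mul(4, 1)) = Mul(23, 4) = 92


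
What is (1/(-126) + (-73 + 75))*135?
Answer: 3765/14 ≈ 268.93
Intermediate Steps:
(1/(-126) + (-73 + 75))*135 = (-1/126 + 2)*135 = (251/126)*135 = 3765/14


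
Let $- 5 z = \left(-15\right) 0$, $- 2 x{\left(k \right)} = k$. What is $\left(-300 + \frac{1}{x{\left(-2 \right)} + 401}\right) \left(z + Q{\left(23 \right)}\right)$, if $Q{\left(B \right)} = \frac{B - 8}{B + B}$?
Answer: $- \frac{602995}{6164} \approx -97.825$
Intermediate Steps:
$Q{\left(B \right)} = \frac{-8 + B}{2 B}$
$x{\left(k \right)} = - \frac{k}{2}$
$z = 0$ ($z = - \frac{\left(-15\right) 0}{5} = \left(- \frac{1}{5}\right) 0 = 0$)
$\left(-300 + \frac{1}{x{\left(-2 \right)} + 401}\right) \left(z + Q{\left(23 \right)}\right) = \left(-300 + \frac{1}{\left(- \frac{1}{2}\right) \left(-2\right) + 401}\right) \left(0 + \frac{-8 + 23}{2 \cdot 23}\right) = \left(-300 + \frac{1}{1 + 401}\right) \left(0 + \frac{1}{2} \cdot \frac{1}{23} \cdot 15\right) = \left(-300 + \frac{1}{402}\right) \left(0 + \frac{15}{46}\right) = \left(-300 + \frac{1}{402}\right) \frac{15}{46} = \left(- \frac{120599}{402}\right) \frac{15}{46} = - \frac{602995}{6164}$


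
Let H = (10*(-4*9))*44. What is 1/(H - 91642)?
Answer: -1/107482 ≈ -9.3039e-6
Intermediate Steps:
H = -15840 (H = (10*(-36))*44 = -360*44 = -15840)
1/(H - 91642) = 1/(-15840 - 91642) = 1/(-107482) = -1/107482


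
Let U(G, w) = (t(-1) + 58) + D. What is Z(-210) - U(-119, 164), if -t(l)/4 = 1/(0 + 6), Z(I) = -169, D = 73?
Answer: -898/3 ≈ -299.33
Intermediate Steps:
t(l) = -⅔ (t(l) = -4/(0 + 6) = -4/6 = -4*⅙ = -⅔)
U(G, w) = 391/3 (U(G, w) = (-⅔ + 58) + 73 = 172/3 + 73 = 391/3)
Z(-210) - U(-119, 164) = -169 - 1*391/3 = -169 - 391/3 = -898/3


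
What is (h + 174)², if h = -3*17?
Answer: 15129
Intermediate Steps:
h = -51
(h + 174)² = (-51 + 174)² = 123² = 15129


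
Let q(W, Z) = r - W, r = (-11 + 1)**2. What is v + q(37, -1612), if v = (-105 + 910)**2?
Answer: 648088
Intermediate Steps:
v = 648025 (v = 805**2 = 648025)
r = 100 (r = (-10)**2 = 100)
q(W, Z) = 100 - W
v + q(37, -1612) = 648025 + (100 - 1*37) = 648025 + (100 - 37) = 648025 + 63 = 648088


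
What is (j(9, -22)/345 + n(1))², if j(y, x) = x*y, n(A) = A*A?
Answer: 2401/13225 ≈ 0.18155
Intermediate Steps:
n(A) = A²
(j(9, -22)/345 + n(1))² = (-22*9/345 + 1²)² = (-198*1/345 + 1)² = (-66/115 + 1)² = (49/115)² = 2401/13225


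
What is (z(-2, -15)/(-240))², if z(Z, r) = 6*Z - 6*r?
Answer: 169/1600 ≈ 0.10563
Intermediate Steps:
z(Z, r) = -6*r + 6*Z
(z(-2, -15)/(-240))² = ((-6*(-15) + 6*(-2))/(-240))² = ((90 - 12)*(-1/240))² = (78*(-1/240))² = (-13/40)² = 169/1600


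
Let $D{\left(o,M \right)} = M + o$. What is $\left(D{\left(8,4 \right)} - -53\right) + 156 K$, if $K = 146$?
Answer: $22841$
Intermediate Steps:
$\left(D{\left(8,4 \right)} - -53\right) + 156 K = \left(\left(4 + 8\right) - -53\right) + 156 \cdot 146 = \left(12 + 53\right) + 22776 = 65 + 22776 = 22841$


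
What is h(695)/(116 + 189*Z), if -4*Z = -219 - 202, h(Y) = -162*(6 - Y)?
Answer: 446472/80033 ≈ 5.5786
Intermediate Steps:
h(Y) = -972 + 162*Y
Z = 421/4 (Z = -(-219 - 202)/4 = -¼*(-421) = 421/4 ≈ 105.25)
h(695)/(116 + 189*Z) = (-972 + 162*695)/(116 + 189*(421/4)) = (-972 + 112590)/(116 + 79569/4) = 111618/(80033/4) = 111618*(4/80033) = 446472/80033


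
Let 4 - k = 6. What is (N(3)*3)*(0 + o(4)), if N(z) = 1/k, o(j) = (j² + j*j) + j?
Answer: -54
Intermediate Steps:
o(j) = j + 2*j² (o(j) = (j² + j²) + j = 2*j² + j = j + 2*j²)
k = -2 (k = 4 - 1*6 = 4 - 6 = -2)
N(z) = -½ (N(z) = 1/(-2) = -½)
(N(3)*3)*(0 + o(4)) = (-½*3)*(0 + 4*(1 + 2*4)) = -3*(0 + 4*(1 + 8))/2 = -3*(0 + 4*9)/2 = -3*(0 + 36)/2 = -3/2*36 = -54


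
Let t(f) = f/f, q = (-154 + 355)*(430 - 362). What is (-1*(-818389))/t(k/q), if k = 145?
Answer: 818389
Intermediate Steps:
q = 13668 (q = 201*68 = 13668)
t(f) = 1
(-1*(-818389))/t(k/q) = -1*(-818389)/1 = 818389*1 = 818389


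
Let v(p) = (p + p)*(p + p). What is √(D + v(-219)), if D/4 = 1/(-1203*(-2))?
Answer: 7*√5666089098/1203 ≈ 438.00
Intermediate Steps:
v(p) = 4*p² (v(p) = (2*p)*(2*p) = 4*p²)
D = 2/1203 (D = 4/((-1203*(-2))) = 4/2406 = 4*(1/2406) = 2/1203 ≈ 0.0016625)
√(D + v(-219)) = √(2/1203 + 4*(-219)²) = √(2/1203 + 4*47961) = √(2/1203 + 191844) = √(230788334/1203) = 7*√5666089098/1203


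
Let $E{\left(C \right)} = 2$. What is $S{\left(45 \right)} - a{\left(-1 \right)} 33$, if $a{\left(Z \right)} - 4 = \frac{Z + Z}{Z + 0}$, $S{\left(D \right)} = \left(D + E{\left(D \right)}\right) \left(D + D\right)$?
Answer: $4032$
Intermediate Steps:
$S{\left(D \right)} = 2 D \left(2 + D\right)$ ($S{\left(D \right)} = \left(D + 2\right) \left(D + D\right) = \left(2 + D\right) 2 D = 2 D \left(2 + D\right)$)
$a{\left(Z \right)} = 6$ ($a{\left(Z \right)} = 4 + \frac{Z + Z}{Z + 0} = 4 + \frac{2 Z}{Z} = 4 + 2 = 6$)
$S{\left(45 \right)} - a{\left(-1 \right)} 33 = 2 \cdot 45 \left(2 + 45\right) - 6 \cdot 33 = 2 \cdot 45 \cdot 47 - 198 = 4230 - 198 = 4032$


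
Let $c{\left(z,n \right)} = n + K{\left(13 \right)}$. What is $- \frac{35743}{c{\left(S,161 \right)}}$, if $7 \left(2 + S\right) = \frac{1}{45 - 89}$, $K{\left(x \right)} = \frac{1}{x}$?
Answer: $- \frac{464659}{2094} \approx -221.9$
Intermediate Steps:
$S = - \frac{617}{308}$ ($S = -2 + \frac{1}{7 \left(45 - 89\right)} = -2 + \frac{1}{7 \left(-44\right)} = -2 + \frac{1}{7} \left(- \frac{1}{44}\right) = -2 - \frac{1}{308} = - \frac{617}{308} \approx -2.0032$)
$c{\left(z,n \right)} = \frac{1}{13} + n$ ($c{\left(z,n \right)} = n + \frac{1}{13} = \frac{1}{13} + n$)
$- \frac{35743}{c{\left(S,161 \right)}} = - \frac{35743}{\frac{1}{13} + 161} = - \frac{35743}{\frac{2094}{13}} = \left(-35743\right) \frac{13}{2094} = - \frac{464659}{2094}$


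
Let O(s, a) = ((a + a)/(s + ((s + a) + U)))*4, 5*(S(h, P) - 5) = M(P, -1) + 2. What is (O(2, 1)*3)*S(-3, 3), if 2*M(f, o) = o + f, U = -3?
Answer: 336/5 ≈ 67.200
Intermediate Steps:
M(f, o) = f/2 + o/2 (M(f, o) = (o + f)/2 = (f + o)/2 = f/2 + o/2)
S(h, P) = 53/10 + P/10 (S(h, P) = 5 + ((P/2 + (½)*(-1)) + 2)/5 = 5 + ((P/2 - ½) + 2)/5 = 5 + ((-½ + P/2) + 2)/5 = 5 + (3/2 + P/2)/5 = 5 + (3/10 + P/10) = 53/10 + P/10)
O(s, a) = 8*a/(-3 + a + 2*s) (O(s, a) = ((a + a)/(s + ((s + a) - 3)))*4 = ((2*a)/(s + ((a + s) - 3)))*4 = ((2*a)/(s + (-3 + a + s)))*4 = ((2*a)/(-3 + a + 2*s))*4 = (2*a/(-3 + a + 2*s))*4 = 8*a/(-3 + a + 2*s))
(O(2, 1)*3)*S(-3, 3) = ((8*1/(-3 + 1 + 2*2))*3)*(53/10 + (⅒)*3) = ((8*1/(-3 + 1 + 4))*3)*(53/10 + 3/10) = ((8*1/2)*3)*(28/5) = ((8*1*(½))*3)*(28/5) = (4*3)*(28/5) = 12*(28/5) = 336/5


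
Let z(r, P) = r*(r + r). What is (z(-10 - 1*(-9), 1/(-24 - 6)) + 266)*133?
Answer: 35644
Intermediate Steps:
z(r, P) = 2*r² (z(r, P) = r*(2*r) = 2*r²)
(z(-10 - 1*(-9), 1/(-24 - 6)) + 266)*133 = (2*(-10 - 1*(-9))² + 266)*133 = (2*(-10 + 9)² + 266)*133 = (2*(-1)² + 266)*133 = (2*1 + 266)*133 = (2 + 266)*133 = 268*133 = 35644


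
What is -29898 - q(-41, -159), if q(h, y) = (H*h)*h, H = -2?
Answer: -26536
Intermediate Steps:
q(h, y) = -2*h**2 (q(h, y) = (-2*h)*h = -2*h**2)
-29898 - q(-41, -159) = -29898 - (-2)*(-41)**2 = -29898 - (-2)*1681 = -29898 - 1*(-3362) = -29898 + 3362 = -26536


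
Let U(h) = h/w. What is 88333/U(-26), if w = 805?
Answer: -71108065/26 ≈ -2.7349e+6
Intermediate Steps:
U(h) = h/805
88333/U(-26) = 88333/(((1/805)*(-26))) = 88333/(-26/805) = 88333*(-805/26) = -71108065/26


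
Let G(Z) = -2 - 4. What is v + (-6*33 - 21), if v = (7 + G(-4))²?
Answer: -218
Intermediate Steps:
G(Z) = -6
v = 1 (v = (7 - 6)² = 1² = 1)
v + (-6*33 - 21) = 1 + (-6*33 - 21) = 1 + (-198 - 21) = 1 - 219 = -218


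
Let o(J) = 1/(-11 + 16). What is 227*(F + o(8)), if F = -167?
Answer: -189318/5 ≈ -37864.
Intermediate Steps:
o(J) = ⅕ (o(J) = 1/5 = ⅕)
227*(F + o(8)) = 227*(-167 + ⅕) = 227*(-834/5) = -189318/5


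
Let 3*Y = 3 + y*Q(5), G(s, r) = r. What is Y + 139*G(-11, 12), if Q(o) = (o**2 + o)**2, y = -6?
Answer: -131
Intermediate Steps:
Q(o) = (o + o**2)**2
Y = -1799 (Y = (3 - 6*5**2*(1 + 5)**2)/3 = (3 - 150*6**2)/3 = (3 - 150*36)/3 = (3 - 6*900)/3 = (3 - 5400)/3 = (1/3)*(-5397) = -1799)
Y + 139*G(-11, 12) = -1799 + 139*12 = -1799 + 1668 = -131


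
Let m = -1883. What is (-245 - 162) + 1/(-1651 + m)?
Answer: -1438339/3534 ≈ -407.00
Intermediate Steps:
(-245 - 162) + 1/(-1651 + m) = (-245 - 162) + 1/(-1651 - 1883) = -407 + 1/(-3534) = -407 - 1/3534 = -1438339/3534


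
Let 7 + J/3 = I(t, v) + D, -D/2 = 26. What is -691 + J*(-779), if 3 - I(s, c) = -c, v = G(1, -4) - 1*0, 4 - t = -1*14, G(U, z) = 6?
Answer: 116159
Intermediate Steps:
t = 18 (t = 4 - (-1)*14 = 4 - 1*(-14) = 4 + 14 = 18)
D = -52 (D = -2*26 = -52)
v = 6 (v = 6 - 1*0 = 6 + 0 = 6)
I(s, c) = 3 + c (I(s, c) = 3 - (-1)*c = 3 + c)
J = -150 (J = -21 + 3*((3 + 6) - 52) = -21 + 3*(9 - 52) = -21 + 3*(-43) = -21 - 129 = -150)
-691 + J*(-779) = -691 - 150*(-779) = -691 + 116850 = 116159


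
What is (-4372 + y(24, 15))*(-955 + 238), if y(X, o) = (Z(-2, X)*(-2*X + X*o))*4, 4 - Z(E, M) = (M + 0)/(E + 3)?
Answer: 21031044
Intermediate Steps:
Z(E, M) = 4 - M/(3 + E) (Z(E, M) = 4 - (M + 0)/(E + 3) = 4 - M/(3 + E))
y(X, o) = 4*(4 - X)*(-2*X + X*o) (y(X, o) = (((12 - X + 4*(-2))/(3 - 2))*(-2*X + X*o))*4 = (((12 - X - 8)/1)*(-2*X + X*o))*4 = ((1*(4 - X))*(-2*X + X*o))*4 = ((4 - X)*(-2*X + X*o))*4 = 4*(4 - X)*(-2*X + X*o))
(-4372 + y(24, 15))*(-955 + 238) = (-4372 - 4*24*(-4 + 24)*(-2 + 15))*(-955 + 238) = (-4372 - 4*24*20*13)*(-717) = (-4372 - 24960)*(-717) = -29332*(-717) = 21031044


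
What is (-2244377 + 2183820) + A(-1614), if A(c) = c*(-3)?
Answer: -55715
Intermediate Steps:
A(c) = -3*c
(-2244377 + 2183820) + A(-1614) = (-2244377 + 2183820) - 3*(-1614) = -60557 + 4842 = -55715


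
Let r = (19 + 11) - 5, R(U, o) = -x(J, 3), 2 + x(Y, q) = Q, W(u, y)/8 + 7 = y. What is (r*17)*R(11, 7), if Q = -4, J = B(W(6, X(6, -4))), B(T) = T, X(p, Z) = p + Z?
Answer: 2550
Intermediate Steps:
X(p, Z) = Z + p
W(u, y) = -56 + 8*y
J = -40 (J = -56 + 8*(-4 + 6) = -56 + 8*2 = -56 + 16 = -40)
x(Y, q) = -6 (x(Y, q) = -2 - 4 = -6)
R(U, o) = 6 (R(U, o) = -1*(-6) = 6)
r = 25 (r = 30 - 5 = 25)
(r*17)*R(11, 7) = (25*17)*6 = 425*6 = 2550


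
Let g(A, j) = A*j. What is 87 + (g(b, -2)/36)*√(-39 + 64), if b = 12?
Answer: 251/3 ≈ 83.667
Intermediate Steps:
87 + (g(b, -2)/36)*√(-39 + 64) = 87 + ((12*(-2))/36)*√(-39 + 64) = 87 + (-24*1/36)*√25 = 87 - ⅔*5 = 87 - 10/3 = 251/3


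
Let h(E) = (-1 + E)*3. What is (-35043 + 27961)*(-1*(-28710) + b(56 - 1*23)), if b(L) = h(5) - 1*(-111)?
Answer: -204195306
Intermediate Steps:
h(E) = -3 + 3*E
b(L) = 123 (b(L) = (-3 + 3*5) - 1*(-111) = (-3 + 15) + 111 = 12 + 111 = 123)
(-35043 + 27961)*(-1*(-28710) + b(56 - 1*23)) = (-35043 + 27961)*(-1*(-28710) + 123) = -7082*(28710 + 123) = -7082*28833 = -204195306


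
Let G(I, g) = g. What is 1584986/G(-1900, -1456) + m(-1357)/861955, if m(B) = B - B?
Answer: -60961/56 ≈ -1088.6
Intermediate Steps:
m(B) = 0
1584986/G(-1900, -1456) + m(-1357)/861955 = 1584986/(-1456) + 0/861955 = 1584986*(-1/1456) + 0*(1/861955) = -60961/56 + 0 = -60961/56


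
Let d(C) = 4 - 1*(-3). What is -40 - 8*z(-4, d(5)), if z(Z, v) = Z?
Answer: -8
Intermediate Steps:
d(C) = 7 (d(C) = 4 + 3 = 7)
-40 - 8*z(-4, d(5)) = -40 - 8*(-4) = -40 + 32 = -8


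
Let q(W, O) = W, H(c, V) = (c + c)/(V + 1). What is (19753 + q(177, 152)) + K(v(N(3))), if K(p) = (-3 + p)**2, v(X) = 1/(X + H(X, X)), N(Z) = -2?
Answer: 79745/4 ≈ 19936.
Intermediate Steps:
H(c, V) = 2*c/(1 + V) (H(c, V) = (2*c)/(1 + V) = 2*c/(1 + V))
v(X) = 1/(X + 2*X/(1 + X))
(19753 + q(177, 152)) + K(v(N(3))) = (19753 + 177) + (-3 + (1 - 2)/((-2)*(3 - 2)))**2 = 19930 + (-3 - 1/2*(-1)/1)**2 = 19930 + (-3 - 1/2*1*(-1))**2 = 19930 + (-3 + 1/2)**2 = 19930 + (-5/2)**2 = 19930 + 25/4 = 79745/4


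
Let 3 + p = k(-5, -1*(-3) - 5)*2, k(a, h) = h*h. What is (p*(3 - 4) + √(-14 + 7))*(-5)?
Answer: 25 - 5*I*√7 ≈ 25.0 - 13.229*I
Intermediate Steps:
k(a, h) = h²
p = 5 (p = -3 + (-1*(-3) - 5)²*2 = -3 + (3 - 5)²*2 = -3 + (-2)²*2 = -3 + 4*2 = -3 + 8 = 5)
(p*(3 - 4) + √(-14 + 7))*(-5) = (5*(3 - 4) + √(-14 + 7))*(-5) = (5*(-1) + √(-7))*(-5) = (-5 + I*√7)*(-5) = 25 - 5*I*√7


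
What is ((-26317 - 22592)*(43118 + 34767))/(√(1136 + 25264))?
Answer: -253951831*√66/88 ≈ -2.3444e+7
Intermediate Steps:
((-26317 - 22592)*(43118 + 34767))/(√(1136 + 25264)) = (-48909*77885)/(√26400) = -3809277465*√66/1320 = -253951831*√66/88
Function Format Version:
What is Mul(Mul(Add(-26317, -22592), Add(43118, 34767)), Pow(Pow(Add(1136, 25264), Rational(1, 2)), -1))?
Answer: Mul(Rational(-253951831, 88), Pow(66, Rational(1, 2))) ≈ -2.3444e+7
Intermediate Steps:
Mul(Mul(Add(-26317, -22592), Add(43118, 34767)), Pow(Pow(Add(1136, 25264), Rational(1, 2)), -1)) = Mul(Mul(-48909, 77885), Pow(Pow(26400, Rational(1, 2)), -1)) = Mul(-3809277465, Pow(Mul(20, Pow(66, Rational(1, 2))), -1)) = Mul(-3809277465, Mul(Rational(1, 1320), Pow(66, Rational(1, 2)))) = Mul(Rational(-253951831, 88), Pow(66, Rational(1, 2)))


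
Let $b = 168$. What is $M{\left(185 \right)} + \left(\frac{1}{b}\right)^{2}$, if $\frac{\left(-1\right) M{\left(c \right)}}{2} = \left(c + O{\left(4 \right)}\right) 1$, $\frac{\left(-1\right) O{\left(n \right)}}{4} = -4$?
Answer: $- \frac{11346047}{28224} \approx -402.0$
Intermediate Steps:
$O{\left(n \right)} = 16$ ($O{\left(n \right)} = \left(-4\right) \left(-4\right) = 16$)
$M{\left(c \right)} = -32 - 2 c$ ($M{\left(c \right)} = - 2 \left(c + 16\right) 1 = - 2 \left(16 + c\right) 1 = - 2 \left(16 + c\right) = -32 - 2 c$)
$M{\left(185 \right)} + \left(\frac{1}{b}\right)^{2} = \left(-32 - 370\right) + \left(\frac{1}{168}\right)^{2} = -402 + \frac{1}{28224} = - \frac{11346047}{28224}$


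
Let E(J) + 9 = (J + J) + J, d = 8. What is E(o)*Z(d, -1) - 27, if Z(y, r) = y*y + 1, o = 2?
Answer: -222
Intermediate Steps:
Z(y, r) = 1 + y² (Z(y, r) = y² + 1 = 1 + y²)
E(J) = -9 + 3*J (E(J) = -9 + ((J + J) + J) = -9 + (2*J + J) = -9 + 3*J)
E(o)*Z(d, -1) - 27 = (-9 + 3*2)*(1 + 8²) - 27 = (-9 + 6)*(1 + 64) - 27 = -3*65 - 27 = -195 - 27 = -222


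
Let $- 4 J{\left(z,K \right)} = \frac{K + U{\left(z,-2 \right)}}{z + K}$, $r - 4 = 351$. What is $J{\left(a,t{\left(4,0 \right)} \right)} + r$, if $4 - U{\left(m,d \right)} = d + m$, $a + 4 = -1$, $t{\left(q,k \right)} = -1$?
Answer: $\frac{4265}{12} \approx 355.42$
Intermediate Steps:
$a = -5$ ($a = -4 - 1 = -5$)
$r = 355$ ($r = 4 + 351 = 355$)
$U{\left(m,d \right)} = 4 - d - m$ ($U{\left(m,d \right)} = 4 - \left(d + m\right) = 4 - d - m$)
$J{\left(z,K \right)} = - \frac{6 + K - z}{4 \left(K + z\right)}$ ($J{\left(z,K \right)} = - \frac{\left(K - \left(-6 + z\right)\right) \frac{1}{z + K}}{4} = - \frac{\left(K + \left(4 + 2 - z\right)\right) \frac{1}{K + z}}{4} = - \frac{\left(K - \left(-6 + z\right)\right) \frac{1}{K + z}}{4} = - \frac{\left(6 + K - z\right) \frac{1}{K + z}}{4} = - \frac{\frac{1}{K + z} \left(6 + K - z\right)}{4} = - \frac{6 + K - z}{4 \left(K + z\right)}$)
$J{\left(a,t{\left(4,0 \right)} \right)} + r = \frac{-6 - 5 - -1}{4 \left(-1 - 5\right)} + 355 = \frac{-6 - 5 + 1}{4 \left(-6\right)} + 355 = \frac{1}{4} \left(- \frac{1}{6}\right) \left(-10\right) + 355 = \frac{5}{12} + 355 = \frac{4265}{12}$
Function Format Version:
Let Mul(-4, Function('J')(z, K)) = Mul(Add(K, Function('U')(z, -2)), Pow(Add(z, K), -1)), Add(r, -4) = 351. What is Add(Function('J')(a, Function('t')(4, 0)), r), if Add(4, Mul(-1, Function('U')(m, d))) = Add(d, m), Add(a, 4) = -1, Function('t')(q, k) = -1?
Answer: Rational(4265, 12) ≈ 355.42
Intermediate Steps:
a = -5 (a = Add(-4, -1) = -5)
r = 355 (r = Add(4, 351) = 355)
Function('U')(m, d) = Add(4, Mul(-1, d), Mul(-1, m)) (Function('U')(m, d) = Add(4, Mul(-1, Add(d, m))) = Add(4, Add(Mul(-1, d), Mul(-1, m))) = Add(4, Mul(-1, d), Mul(-1, m)))
Function('J')(z, K) = Mul(Rational(-1, 4), Pow(Add(K, z), -1), Add(6, K, Mul(-1, z))) (Function('J')(z, K) = Mul(Rational(-1, 4), Mul(Add(K, Add(4, Mul(-1, -2), Mul(-1, z))), Pow(Add(z, K), -1))) = Mul(Rational(-1, 4), Mul(Add(K, Add(4, 2, Mul(-1, z))), Pow(Add(K, z), -1))) = Mul(Rational(-1, 4), Mul(Add(K, Add(6, Mul(-1, z))), Pow(Add(K, z), -1))) = Mul(Rational(-1, 4), Mul(Add(6, K, Mul(-1, z)), Pow(Add(K, z), -1))) = Mul(Rational(-1, 4), Mul(Pow(Add(K, z), -1), Add(6, K, Mul(-1, z)))) = Mul(Rational(-1, 4), Pow(Add(K, z), -1), Add(6, K, Mul(-1, z))))
Add(Function('J')(a, Function('t')(4, 0)), r) = Add(Mul(Rational(1, 4), Pow(Add(-1, -5), -1), Add(-6, -5, Mul(-1, -1))), 355) = Add(Mul(Rational(1, 4), Pow(-6, -1), Add(-6, -5, 1)), 355) = Add(Mul(Rational(1, 4), Rational(-1, 6), -10), 355) = Add(Rational(5, 12), 355) = Rational(4265, 12)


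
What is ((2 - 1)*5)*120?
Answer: 600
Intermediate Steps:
((2 - 1)*5)*120 = (1*5)*120 = 5*120 = 600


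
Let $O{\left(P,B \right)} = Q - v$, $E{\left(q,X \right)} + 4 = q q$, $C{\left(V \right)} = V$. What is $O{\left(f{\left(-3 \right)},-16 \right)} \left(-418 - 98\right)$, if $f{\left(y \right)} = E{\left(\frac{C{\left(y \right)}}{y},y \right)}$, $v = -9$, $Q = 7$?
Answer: $-8256$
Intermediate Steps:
$E{\left(q,X \right)} = -4 + q^{2}$ ($E{\left(q,X \right)} = -4 + q q = -4 + q^{2}$)
$f{\left(y \right)} = -3$ ($f{\left(y \right)} = -4 + \left(\frac{y}{y}\right)^{2} = -4 + 1^{2} = -4 + 1 = -3$)
$O{\left(P,B \right)} = 16$ ($O{\left(P,B \right)} = 7 - -9 = 7 + 9 = 16$)
$O{\left(f{\left(-3 \right)},-16 \right)} \left(-418 - 98\right) = 16 \left(-418 - 98\right) = 16 \left(-516\right) = -8256$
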